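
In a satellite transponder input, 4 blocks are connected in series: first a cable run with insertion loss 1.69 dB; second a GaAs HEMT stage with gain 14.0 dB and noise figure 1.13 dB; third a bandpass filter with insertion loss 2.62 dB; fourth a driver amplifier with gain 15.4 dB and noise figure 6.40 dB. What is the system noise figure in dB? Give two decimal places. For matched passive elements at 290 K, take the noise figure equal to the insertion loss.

Convert to linear (a loss of L dB is a gain of −L dB): F_i = 10^(NF_i/10), G_i = 10^(G_i,dB/10)
  Stage 1: F_1 = 10^(1.69/10) = 1.476, G_1 = 10^(−1.69/10) = 0.6776
  Stage 2: F_2 = 10^(1.13/10) = 1.297, G_2 = 10^(14.0/10) = 25.12
  Stage 3: F_3 = 10^(2.62/10) = 1.828, G_3 = 10^(−2.62/10) = 0.5470
  Stage 4: F_4 = 10^(6.40/10) = 4.365, G_4 = 10^(15.4/10) = 34.67
Friis cascade:
  F = 1.476 + (1.297 − 1)/0.6776 + (1.828 − 1)/17.02 + (4.365 − 1)/9.311 = 2.324
NF = 10 log₁₀(2.324) = 3.66 dB

3.66 dB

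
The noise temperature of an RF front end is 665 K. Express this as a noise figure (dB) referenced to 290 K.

5.18 dB

F = 1 + T_e/T₀ = 1 + 665/290 = 3.2931
NF = 10 log₁₀(3.2931) = 5.18 dB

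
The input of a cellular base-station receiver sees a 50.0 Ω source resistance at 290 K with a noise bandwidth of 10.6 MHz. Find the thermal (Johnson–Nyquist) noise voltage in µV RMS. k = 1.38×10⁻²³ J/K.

V_n = √(4kTRB)
4kTRB = 4 × 1.38×10⁻²³ × 290 × 5.00×10¹ × 1.06×10⁷ = 8.48×10⁻¹² V²
V_n = √(8.48×10⁻¹²) = 2.91×10⁻⁶ V = 2.91 µV

2.91 µV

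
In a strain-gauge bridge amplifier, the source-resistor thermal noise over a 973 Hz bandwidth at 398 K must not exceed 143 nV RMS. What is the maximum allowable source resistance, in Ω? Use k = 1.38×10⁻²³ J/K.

Johnson–Nyquist: V_n = √(4kTRB) ⇒ R = V_n² / (4kTB)
4kTB = 4 × 1.38×10⁻²³ × 398 × 9.73×10² = 2.14×10⁻¹⁷
R = (1.43×10⁻⁷)² / 2.14×10⁻¹⁷ = 9.57×10² Ω = 957 Ω

957 Ω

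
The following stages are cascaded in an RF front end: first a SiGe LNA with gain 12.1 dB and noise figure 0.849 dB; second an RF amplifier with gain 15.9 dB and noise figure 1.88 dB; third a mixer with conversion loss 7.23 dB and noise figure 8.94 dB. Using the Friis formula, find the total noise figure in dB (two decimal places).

1.00 dB

Convert to linear (a loss of L dB is a gain of −L dB): F_i = 10^(NF_i/10), G_i = 10^(G_i,dB/10)
  Stage 1: F_1 = 10^(0.849/10) = 1.216, G_1 = 10^(12.1/10) = 16.22
  Stage 2: F_2 = 10^(1.88/10) = 1.542, G_2 = 10^(15.9/10) = 38.90
  Stage 3: F_3 = 10^(8.94/10) = 7.834, G_3 = 10^(−7.23/10) = 0.1892
Friis cascade:
  F = 1.216 + (1.542 − 1)/16.22 + (7.834 − 1)/631.0 = 1.260
NF = 10 log₁₀(1.260) = 1.00 dB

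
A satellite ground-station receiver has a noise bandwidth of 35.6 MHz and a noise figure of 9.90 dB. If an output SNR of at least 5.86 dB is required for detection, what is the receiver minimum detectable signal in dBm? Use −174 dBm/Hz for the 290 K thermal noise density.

Sensitivity = −174 + 10 log₁₀(B) + NF + SNR_min
= −174 + 75.51 + 9.90 + 5.86
= −82.73 dBm → −82.7 dBm

−82.7 dBm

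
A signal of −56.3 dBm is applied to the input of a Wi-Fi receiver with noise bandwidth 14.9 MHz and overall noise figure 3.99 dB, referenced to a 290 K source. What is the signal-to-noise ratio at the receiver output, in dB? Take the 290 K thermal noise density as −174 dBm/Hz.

42.0 dB

Noise floor: N = −174 + 10 log₁₀(B) + NF
10 log₁₀(1.49×10⁷) = 71.73 dB
N = −174 + 71.73 + 3.99 = −98.28 dBm
SNR = P_sig − N = −56.3 − (−98.28) = 41.98 dB → 42.0 dB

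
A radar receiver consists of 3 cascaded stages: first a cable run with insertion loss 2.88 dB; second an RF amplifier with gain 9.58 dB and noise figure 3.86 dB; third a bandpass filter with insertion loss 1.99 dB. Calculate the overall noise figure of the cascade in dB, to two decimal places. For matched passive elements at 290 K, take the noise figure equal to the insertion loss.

6.85 dB

Convert to linear (a loss of L dB is a gain of −L dB): F_i = 10^(NF_i/10), G_i = 10^(G_i,dB/10)
  Stage 1: F_1 = 10^(2.88/10) = 1.941, G_1 = 10^(−2.88/10) = 0.5152
  Stage 2: F_2 = 10^(3.86/10) = 2.432, G_2 = 10^(9.58/10) = 9.078
  Stage 3: F_3 = 10^(1.99/10) = 1.581, G_3 = 10^(−1.99/10) = 0.6324
Friis cascade:
  F = 1.941 + (2.432 − 1)/0.5152 + (1.581 − 1)/4.677 = 4.845
NF = 10 log₁₀(4.845) = 6.85 dB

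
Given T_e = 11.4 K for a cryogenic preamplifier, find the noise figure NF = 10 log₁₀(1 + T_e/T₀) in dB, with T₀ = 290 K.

0.167 dB

F = 1 + T_e/T₀ = 1 + 11.4/290 = 1.03931
NF = 10 log₁₀(1.03931) = 0.167 dB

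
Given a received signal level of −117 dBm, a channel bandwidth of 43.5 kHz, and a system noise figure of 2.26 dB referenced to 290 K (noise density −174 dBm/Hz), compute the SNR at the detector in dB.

Noise floor: N = −174 + 10 log₁₀(B) + NF
10 log₁₀(4.35×10⁴) = 46.38 dB
N = −174 + 46.38 + 2.26 = −125.36 dBm
SNR = P_sig − N = −117 − (−125.36) = 8.36 dB → 8.4 dB

8.4 dB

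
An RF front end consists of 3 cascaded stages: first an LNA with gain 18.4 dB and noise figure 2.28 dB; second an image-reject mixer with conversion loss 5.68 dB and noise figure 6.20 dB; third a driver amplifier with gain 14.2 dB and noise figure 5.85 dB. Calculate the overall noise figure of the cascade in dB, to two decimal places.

2.76 dB

Convert to linear (a loss of L dB is a gain of −L dB): F_i = 10^(NF_i/10), G_i = 10^(G_i,dB/10)
  Stage 1: F_1 = 10^(2.28/10) = 1.690, G_1 = 10^(18.4/10) = 69.18
  Stage 2: F_2 = 10^(6.20/10) = 4.169, G_2 = 10^(−5.68/10) = 0.2704
  Stage 3: F_3 = 10^(5.85/10) = 3.846, G_3 = 10^(14.2/10) = 26.30
Friis cascade:
  F = 1.690 + (4.169 − 1)/69.18 + (3.846 − 1)/18.71 = 1.888
NF = 10 log₁₀(1.888) = 2.76 dB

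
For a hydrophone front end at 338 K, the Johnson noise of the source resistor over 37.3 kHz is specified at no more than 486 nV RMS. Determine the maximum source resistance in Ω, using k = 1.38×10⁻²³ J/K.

339 Ω

Johnson–Nyquist: V_n = √(4kTRB) ⇒ R = V_n² / (4kTB)
4kTB = 4 × 1.38×10⁻²³ × 338 × 3.73×10⁴ = 6.96×10⁻¹⁶
R = (4.86×10⁻⁷)² / 6.96×10⁻¹⁶ = 3.39×10² Ω = 339 Ω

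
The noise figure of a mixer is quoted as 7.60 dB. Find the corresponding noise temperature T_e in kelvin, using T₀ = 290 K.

F = 10^(7.60/10) = 5.7544
T_e = (F − 1)·T₀ = (5.7544 − 1) × 290 = 1379 K

1379 K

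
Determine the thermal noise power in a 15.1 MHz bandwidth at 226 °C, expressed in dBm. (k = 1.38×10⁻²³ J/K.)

−99.8 dBm

T = 226 °C + 273.15 = 499.15 K
P_n = kTB = 1.38×10⁻²³ × 499.15 × 1.51×10⁷ = 1.04×10⁻¹³ W
In dBm: 10 log₁₀(1.04×10⁻¹³ / 10⁻³) = −99.8 dBm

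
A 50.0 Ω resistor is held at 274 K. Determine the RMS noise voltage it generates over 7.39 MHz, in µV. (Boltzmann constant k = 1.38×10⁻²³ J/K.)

2.36 µV

V_n = √(4kTRB)
4kTRB = 4 × 1.38×10⁻²³ × 274 × 5.00×10¹ × 7.39×10⁶ = 5.59×10⁻¹² V²
V_n = √(5.59×10⁻¹²) = 2.36×10⁻⁶ V = 2.36 µV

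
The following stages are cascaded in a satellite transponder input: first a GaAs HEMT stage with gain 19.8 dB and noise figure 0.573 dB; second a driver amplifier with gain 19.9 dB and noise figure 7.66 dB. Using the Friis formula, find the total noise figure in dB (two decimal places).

0.76 dB

Convert to linear (a loss of L dB is a gain of −L dB): F_i = 10^(NF_i/10), G_i = 10^(G_i,dB/10)
  Stage 1: F_1 = 10^(0.573/10) = 1.141, G_1 = 10^(19.8/10) = 95.50
  Stage 2: F_2 = 10^(7.66/10) = 5.834, G_2 = 10^(19.9/10) = 97.72
Friis cascade:
  F = 1.141 + (5.834 − 1)/95.50 = 1.192
NF = 10 log₁₀(1.192) = 0.76 dB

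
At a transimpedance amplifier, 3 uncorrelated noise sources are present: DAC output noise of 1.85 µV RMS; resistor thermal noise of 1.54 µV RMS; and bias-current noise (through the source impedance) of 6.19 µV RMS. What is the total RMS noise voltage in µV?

6.64 µV

Uncorrelated sources add in power (mean-square): V_tot = √(ΣV_i²)
V_tot = √[(1.85×10⁻⁶)² + (1.54×10⁻⁶)² + (6.19×10⁻⁶)²] = 6.64×10⁻⁶ V = 6.64 µV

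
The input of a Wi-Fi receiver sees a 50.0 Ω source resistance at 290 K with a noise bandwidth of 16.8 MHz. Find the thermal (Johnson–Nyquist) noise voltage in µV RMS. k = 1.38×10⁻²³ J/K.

3.67 µV

V_n = √(4kTRB)
4kTRB = 4 × 1.38×10⁻²³ × 290 × 5.00×10¹ × 1.68×10⁷ = 1.34×10⁻¹¹ V²
V_n = √(1.34×10⁻¹¹) = 3.67×10⁻⁶ V = 3.67 µV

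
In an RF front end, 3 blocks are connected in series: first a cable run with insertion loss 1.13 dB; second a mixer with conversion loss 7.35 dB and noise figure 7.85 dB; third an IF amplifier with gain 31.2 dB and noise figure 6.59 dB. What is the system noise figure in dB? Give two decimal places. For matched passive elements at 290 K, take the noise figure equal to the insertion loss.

15.18 dB

Convert to linear (a loss of L dB is a gain of −L dB): F_i = 10^(NF_i/10), G_i = 10^(G_i,dB/10)
  Stage 1: F_1 = 10^(1.13/10) = 1.297, G_1 = 10^(−1.13/10) = 0.7709
  Stage 2: F_2 = 10^(7.85/10) = 6.095, G_2 = 10^(−7.35/10) = 0.1841
  Stage 3: F_3 = 10^(6.59/10) = 4.560, G_3 = 10^(31.2/10) = 1318
Friis cascade:
  F = 1.297 + (6.095 − 1)/0.7709 + (4.560 − 1)/0.1419 = 33.00
NF = 10 log₁₀(33.00) = 15.18 dB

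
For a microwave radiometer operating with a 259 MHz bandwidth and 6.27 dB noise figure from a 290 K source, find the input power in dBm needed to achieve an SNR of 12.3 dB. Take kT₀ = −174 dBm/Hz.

Sensitivity = −174 + 10 log₁₀(B) + NF + SNR_min
= −174 + 84.13 + 6.27 + 12.3
= −71.30 dBm → −71.3 dBm

−71.3 dBm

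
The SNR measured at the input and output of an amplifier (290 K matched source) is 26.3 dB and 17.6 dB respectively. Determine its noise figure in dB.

8.7 dB

NF (dB) = SNR_in(dB) − SNR_out(dB) when the source is at T₀
NF = 26.3 − 17.6 = 8.7 dB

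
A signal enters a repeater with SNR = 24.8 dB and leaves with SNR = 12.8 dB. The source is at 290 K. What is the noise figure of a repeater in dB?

12.0 dB

NF (dB) = SNR_in(dB) − SNR_out(dB) when the source is at T₀
NF = 24.8 − 12.8 = 12.0 dB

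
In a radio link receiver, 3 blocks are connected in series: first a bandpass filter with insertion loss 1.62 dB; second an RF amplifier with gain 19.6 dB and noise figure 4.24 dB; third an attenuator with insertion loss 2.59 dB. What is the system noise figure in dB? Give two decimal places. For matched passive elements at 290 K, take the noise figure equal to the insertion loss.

Convert to linear (a loss of L dB is a gain of −L dB): F_i = 10^(NF_i/10), G_i = 10^(G_i,dB/10)
  Stage 1: F_1 = 10^(1.62/10) = 1.452, G_1 = 10^(−1.62/10) = 0.6887
  Stage 2: F_2 = 10^(4.24/10) = 2.655, G_2 = 10^(19.6/10) = 91.20
  Stage 3: F_3 = 10^(2.59/10) = 1.816, G_3 = 10^(−2.59/10) = 0.5508
Friis cascade:
  F = 1.452 + (2.655 − 1)/0.6887 + (1.816 − 1)/62.81 = 3.868
NF = 10 log₁₀(3.868) = 5.87 dB

5.87 dB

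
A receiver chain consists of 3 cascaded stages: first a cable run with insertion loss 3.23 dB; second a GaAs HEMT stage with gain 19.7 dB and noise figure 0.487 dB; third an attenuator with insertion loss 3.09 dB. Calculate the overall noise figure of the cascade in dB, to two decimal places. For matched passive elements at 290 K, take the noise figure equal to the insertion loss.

Convert to linear (a loss of L dB is a gain of −L dB): F_i = 10^(NF_i/10), G_i = 10^(G_i,dB/10)
  Stage 1: F_1 = 10^(3.23/10) = 2.104, G_1 = 10^(−3.23/10) = 0.4753
  Stage 2: F_2 = 10^(0.487/10) = 1.119, G_2 = 10^(19.7/10) = 93.33
  Stage 3: F_3 = 10^(3.09/10) = 2.037, G_3 = 10^(−3.09/10) = 0.4909
Friis cascade:
  F = 2.104 + (1.119 − 1)/0.4753 + (2.037 − 1)/44.36 = 2.377
NF = 10 log₁₀(2.377) = 3.76 dB

3.76 dB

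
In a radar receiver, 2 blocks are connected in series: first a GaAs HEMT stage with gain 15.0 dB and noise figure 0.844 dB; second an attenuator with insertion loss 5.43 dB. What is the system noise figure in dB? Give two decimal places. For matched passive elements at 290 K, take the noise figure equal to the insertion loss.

Convert to linear (a loss of L dB is a gain of −L dB): F_i = 10^(NF_i/10), G_i = 10^(G_i,dB/10)
  Stage 1: F_1 = 10^(0.844/10) = 1.215, G_1 = 10^(15.0/10) = 31.62
  Stage 2: F_2 = 10^(5.43/10) = 3.491, G_2 = 10^(−5.43/10) = 0.2864
Friis cascade:
  F = 1.215 + (3.491 − 1)/31.62 = 1.293
NF = 10 log₁₀(1.293) = 1.12 dB

1.12 dB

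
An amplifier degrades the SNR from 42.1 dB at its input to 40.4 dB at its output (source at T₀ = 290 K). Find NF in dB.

NF (dB) = SNR_in(dB) − SNR_out(dB) when the source is at T₀
NF = 42.1 − 40.4 = 1.7 dB

1.7 dB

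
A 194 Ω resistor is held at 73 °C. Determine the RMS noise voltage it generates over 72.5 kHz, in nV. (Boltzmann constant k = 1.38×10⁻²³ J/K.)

T = 73 °C + 273.15 = 346.15 K
V_n = √(4kTRB)
4kTRB = 4 × 1.38×10⁻²³ × 346.15 × 1.94×10² × 7.25×10⁴ = 2.69×10⁻¹³ V²
V_n = √(2.69×10⁻¹³) = 5.18×10⁻⁷ V = 518 nV

518 nV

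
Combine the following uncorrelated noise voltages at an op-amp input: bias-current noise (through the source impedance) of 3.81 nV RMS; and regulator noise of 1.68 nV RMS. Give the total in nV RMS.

4.16 nV

Uncorrelated sources add in power (mean-square): V_tot = √(ΣV_i²)
V_tot = √[(3.81×10⁻⁹)² + (1.68×10⁻⁹)²] = 4.16×10⁻⁹ V = 4.16 nV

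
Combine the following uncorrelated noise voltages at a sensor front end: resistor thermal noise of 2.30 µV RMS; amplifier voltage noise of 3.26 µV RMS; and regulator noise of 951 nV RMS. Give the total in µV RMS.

Uncorrelated sources add in power (mean-square): V_tot = √(ΣV_i²)
V_tot = √[(2.30×10⁻⁶)² + (3.26×10⁻⁶)² + (9.51×10⁻⁷)²] = 4.10×10⁻⁶ V = 4.10 µV

4.10 µV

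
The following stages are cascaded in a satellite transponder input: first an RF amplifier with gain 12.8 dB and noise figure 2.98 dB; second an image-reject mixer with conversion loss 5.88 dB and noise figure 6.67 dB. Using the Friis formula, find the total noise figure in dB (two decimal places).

Convert to linear (a loss of L dB is a gain of −L dB): F_i = 10^(NF_i/10), G_i = 10^(G_i,dB/10)
  Stage 1: F_1 = 10^(2.98/10) = 1.986, G_1 = 10^(12.8/10) = 19.05
  Stage 2: F_2 = 10^(6.67/10) = 4.645, G_2 = 10^(−5.88/10) = 0.2582
Friis cascade:
  F = 1.986 + (4.645 − 1)/19.05 = 2.177
NF = 10 log₁₀(2.177) = 3.38 dB

3.38 dB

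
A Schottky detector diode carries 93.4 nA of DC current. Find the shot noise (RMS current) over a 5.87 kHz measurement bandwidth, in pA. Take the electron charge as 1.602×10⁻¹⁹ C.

I_n = √(2qI·B)
2qI·B = 2 × 1.602×10⁻¹⁹ × 9.34×10⁻⁸ × 5.87×10³ = 1.76×10⁻²² A²
I_n = √(1.76×10⁻²²) = 1.33×10⁻¹¹ A = 13.3 pA

13.3 pA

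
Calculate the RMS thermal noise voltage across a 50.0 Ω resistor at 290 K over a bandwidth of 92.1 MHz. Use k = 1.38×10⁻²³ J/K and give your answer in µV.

V_n = √(4kTRB)
4kTRB = 4 × 1.38×10⁻²³ × 290 × 5.00×10¹ × 9.21×10⁷ = 7.37×10⁻¹¹ V²
V_n = √(7.37×10⁻¹¹) = 8.59×10⁻⁶ V = 8.59 µV

8.59 µV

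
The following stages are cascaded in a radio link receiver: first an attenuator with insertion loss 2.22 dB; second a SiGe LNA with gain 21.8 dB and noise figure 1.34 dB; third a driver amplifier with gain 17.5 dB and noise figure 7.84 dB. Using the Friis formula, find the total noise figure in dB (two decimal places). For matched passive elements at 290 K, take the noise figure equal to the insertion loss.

Convert to linear (a loss of L dB is a gain of −L dB): F_i = 10^(NF_i/10), G_i = 10^(G_i,dB/10)
  Stage 1: F_1 = 10^(2.22/10) = 1.667, G_1 = 10^(−2.22/10) = 0.5998
  Stage 2: F_2 = 10^(1.34/10) = 1.361, G_2 = 10^(21.8/10) = 151.4
  Stage 3: F_3 = 10^(7.84/10) = 6.081, G_3 = 10^(17.5/10) = 56.23
Friis cascade:
  F = 1.667 + (1.361 − 1)/0.5998 + (6.081 − 1)/90.78 = 2.326
NF = 10 log₁₀(2.326) = 3.67 dB

3.67 dB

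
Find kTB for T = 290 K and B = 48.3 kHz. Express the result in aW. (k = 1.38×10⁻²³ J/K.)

P_n = kTB = 1.38×10⁻²³ × 290 × 4.83×10⁴ = 1.93×10⁻¹⁶ W = 193 aW

193 aW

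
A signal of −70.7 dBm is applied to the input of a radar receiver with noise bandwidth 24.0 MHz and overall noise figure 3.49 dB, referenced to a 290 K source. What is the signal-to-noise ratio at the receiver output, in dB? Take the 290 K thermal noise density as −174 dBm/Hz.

26.0 dB

Noise floor: N = −174 + 10 log₁₀(B) + NF
10 log₁₀(2.40×10⁷) = 73.8 dB
N = −174 + 73.8 + 3.49 = −96.71 dBm
SNR = P_sig − N = −70.7 − (−96.71) = 26.01 dB → 26.0 dB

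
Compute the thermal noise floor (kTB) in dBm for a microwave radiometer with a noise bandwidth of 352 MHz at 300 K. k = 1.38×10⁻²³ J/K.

P_n = kTB = 1.38×10⁻²³ × 300 × 3.52×10⁸ = 1.46×10⁻¹² W
In dBm: 10 log₁₀(1.46×10⁻¹² / 10⁻³) = −88.4 dBm

−88.4 dBm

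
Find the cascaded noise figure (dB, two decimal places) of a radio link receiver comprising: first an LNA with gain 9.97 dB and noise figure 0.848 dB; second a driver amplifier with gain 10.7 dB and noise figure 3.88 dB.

Convert to linear (a loss of L dB is a gain of −L dB): F_i = 10^(NF_i/10), G_i = 10^(G_i,dB/10)
  Stage 1: F_1 = 10^(0.848/10) = 1.216, G_1 = 10^(9.97/10) = 9.931
  Stage 2: F_2 = 10^(3.88/10) = 2.443, G_2 = 10^(10.7/10) = 11.75
Friis cascade:
  F = 1.216 + (2.443 − 1)/9.931 = 1.361
NF = 10 log₁₀(1.361) = 1.34 dB

1.34 dB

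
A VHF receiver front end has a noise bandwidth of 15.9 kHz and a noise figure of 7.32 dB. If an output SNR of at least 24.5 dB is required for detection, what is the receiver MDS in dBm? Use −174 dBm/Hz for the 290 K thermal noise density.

Sensitivity = −174 + 10 log₁₀(B) + NF + SNR_min
= −174 + 42.01 + 7.32 + 24.5
= −100.17 dBm → −100.2 dBm

−100.2 dBm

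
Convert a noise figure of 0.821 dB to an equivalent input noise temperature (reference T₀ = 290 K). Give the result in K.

60.3 K

F = 10^(0.821/10) = 1.20809
T_e = (F − 1)·T₀ = (1.20809 − 1) × 290 = 60.3 K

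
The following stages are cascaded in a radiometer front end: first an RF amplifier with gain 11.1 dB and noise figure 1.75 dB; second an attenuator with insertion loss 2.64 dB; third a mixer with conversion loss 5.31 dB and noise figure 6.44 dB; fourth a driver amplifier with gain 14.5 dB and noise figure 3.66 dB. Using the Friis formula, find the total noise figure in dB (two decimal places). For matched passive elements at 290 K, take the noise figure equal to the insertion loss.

4.29 dB

Convert to linear (a loss of L dB is a gain of −L dB): F_i = 10^(NF_i/10), G_i = 10^(G_i,dB/10)
  Stage 1: F_1 = 10^(1.75/10) = 1.496, G_1 = 10^(11.1/10) = 12.88
  Stage 2: F_2 = 10^(2.64/10) = 1.837, G_2 = 10^(−2.64/10) = 0.5445
  Stage 3: F_3 = 10^(6.44/10) = 4.406, G_3 = 10^(−5.31/10) = 0.2944
  Stage 4: F_4 = 10^(3.66/10) = 2.323, G_4 = 10^(14.5/10) = 28.18
Friis cascade:
  F = 1.496 + (1.837 − 1)/12.88 + (4.406 − 1)/7.015 + (2.323 − 1)/2.065 = 2.687
NF = 10 log₁₀(2.687) = 4.29 dB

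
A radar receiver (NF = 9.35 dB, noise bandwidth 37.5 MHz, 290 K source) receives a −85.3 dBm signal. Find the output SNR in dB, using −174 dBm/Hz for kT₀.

Noise floor: N = −174 + 10 log₁₀(B) + NF
10 log₁₀(3.75×10⁷) = 75.74 dB
N = −174 + 75.74 + 9.35 = −88.91 dBm
SNR = P_sig − N = −85.3 − (−88.91) = 3.61 dB → 3.6 dB

3.6 dB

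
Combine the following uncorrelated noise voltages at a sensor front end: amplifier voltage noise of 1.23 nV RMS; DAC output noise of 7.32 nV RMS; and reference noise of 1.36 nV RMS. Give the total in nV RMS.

Uncorrelated sources add in power (mean-square): V_tot = √(ΣV_i²)
V_tot = √[(1.23×10⁻⁹)² + (7.32×10⁻⁹)² + (1.36×10⁻⁹)²] = 7.55×10⁻⁹ V = 7.55 nV

7.55 nV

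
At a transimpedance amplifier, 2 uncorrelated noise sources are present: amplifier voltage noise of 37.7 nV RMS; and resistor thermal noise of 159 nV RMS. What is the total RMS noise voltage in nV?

Uncorrelated sources add in power (mean-square): V_tot = √(ΣV_i²)
V_tot = √[(3.77×10⁻⁸)² + (1.59×10⁻⁷)²] = 1.63×10⁻⁷ V = 163 nV

163 nV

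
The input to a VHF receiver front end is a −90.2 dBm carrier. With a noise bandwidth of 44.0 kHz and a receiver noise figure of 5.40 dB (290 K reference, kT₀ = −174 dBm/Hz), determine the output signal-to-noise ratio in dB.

Noise floor: N = −174 + 10 log₁₀(B) + NF
10 log₁₀(4.40×10⁴) = 46.43 dB
N = −174 + 46.43 + 5.40 = −122.17 dBm
SNR = P_sig − N = −90.2 − (−122.17) = 31.97 dB → 32.0 dB

32.0 dB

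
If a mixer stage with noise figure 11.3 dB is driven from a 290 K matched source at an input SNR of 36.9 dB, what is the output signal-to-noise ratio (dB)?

By definition F = SNR_in/SNR_out, so in dB: SNR_out = SNR_in − NF
SNR_out = 36.9 − 11.3 = 25.6 dB

25.6 dB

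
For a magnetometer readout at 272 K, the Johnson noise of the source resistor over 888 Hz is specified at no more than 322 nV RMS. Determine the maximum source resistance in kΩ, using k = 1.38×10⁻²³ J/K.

7.78 kΩ

Johnson–Nyquist: V_n = √(4kTRB) ⇒ R = V_n² / (4kTB)
4kTB = 4 × 1.38×10⁻²³ × 272 × 8.88×10² = 1.33×10⁻¹⁷
R = (3.22×10⁻⁷)² / 1.33×10⁻¹⁷ = 7.78×10³ Ω = 7.78 kΩ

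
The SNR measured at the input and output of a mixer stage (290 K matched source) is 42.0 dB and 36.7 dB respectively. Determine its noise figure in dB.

5.3 dB

NF (dB) = SNR_in(dB) − SNR_out(dB) when the source is at T₀
NF = 42.0 − 36.7 = 5.3 dB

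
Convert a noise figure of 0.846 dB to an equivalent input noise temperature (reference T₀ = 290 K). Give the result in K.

62.4 K

F = 10^(0.846/10) = 1.21507
T_e = (F − 1)·T₀ = (1.21507 − 1) × 290 = 62.4 K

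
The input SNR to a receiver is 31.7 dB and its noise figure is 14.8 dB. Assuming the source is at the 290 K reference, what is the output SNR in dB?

16.9 dB

By definition F = SNR_in/SNR_out, so in dB: SNR_out = SNR_in − NF
SNR_out = 31.7 − 14.8 = 16.9 dB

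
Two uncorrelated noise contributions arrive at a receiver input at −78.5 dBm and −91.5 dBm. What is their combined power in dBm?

−78.3 dBm

Convert to linear, add, convert back:
P₁ = 1.41×10⁻¹¹ W, P₂ = 7.08×10⁻¹³ W
P_tot = 1.48×10⁻¹¹ W → 10 log₁₀(P_tot / 10⁻³) = −78.3 dBm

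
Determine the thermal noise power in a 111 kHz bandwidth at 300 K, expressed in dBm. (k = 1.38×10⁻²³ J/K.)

P_n = kTB = 1.38×10⁻²³ × 300 × 1.11×10⁵ = 4.60×10⁻¹⁶ W
In dBm: 10 log₁₀(4.60×10⁻¹⁶ / 10⁻³) = −123.4 dBm

−123.4 dBm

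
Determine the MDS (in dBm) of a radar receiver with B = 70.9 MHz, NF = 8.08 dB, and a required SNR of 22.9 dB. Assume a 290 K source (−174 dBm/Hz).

−64.5 dBm

Sensitivity = −174 + 10 log₁₀(B) + NF + SNR_min
= −174 + 78.51 + 8.08 + 22.9
= −64.51 dBm → −64.5 dBm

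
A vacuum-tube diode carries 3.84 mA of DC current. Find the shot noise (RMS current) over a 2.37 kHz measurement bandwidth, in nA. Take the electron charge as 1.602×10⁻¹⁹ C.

I_n = √(2qI·B)
2qI·B = 2 × 1.602×10⁻¹⁹ × 3.84×10⁻³ × 2.37×10³ = 2.92×10⁻¹⁸ A²
I_n = √(2.92×10⁻¹⁸) = 1.71×10⁻⁹ A = 1.71 nA

1.71 nA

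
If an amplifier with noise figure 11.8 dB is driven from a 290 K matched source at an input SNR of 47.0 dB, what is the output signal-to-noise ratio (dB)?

By definition F = SNR_in/SNR_out, so in dB: SNR_out = SNR_in − NF
SNR_out = 47.0 − 11.8 = 35.2 dB

35.2 dB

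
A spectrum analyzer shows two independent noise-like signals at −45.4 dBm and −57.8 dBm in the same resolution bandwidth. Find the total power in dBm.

−45.2 dBm

Convert to linear, add, convert back:
P₁ = 2.88×10⁻⁸ W, P₂ = 1.66×10⁻⁹ W
P_tot = 3.05×10⁻⁸ W → 10 log₁₀(P_tot / 10⁻³) = −45.2 dBm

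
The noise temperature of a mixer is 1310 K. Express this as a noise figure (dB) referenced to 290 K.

F = 1 + T_e/T₀ = 1 + 1310/290 = 5.51724
NF = 10 log₁₀(5.51724) = 7.42 dB

7.42 dB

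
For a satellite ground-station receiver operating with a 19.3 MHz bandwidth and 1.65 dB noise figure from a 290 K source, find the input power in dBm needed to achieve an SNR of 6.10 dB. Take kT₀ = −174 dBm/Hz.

Sensitivity = −174 + 10 log₁₀(B) + NF + SNR_min
= −174 + 72.86 + 1.65 + 6.10
= −93.39 dBm → −93.4 dBm

−93.4 dBm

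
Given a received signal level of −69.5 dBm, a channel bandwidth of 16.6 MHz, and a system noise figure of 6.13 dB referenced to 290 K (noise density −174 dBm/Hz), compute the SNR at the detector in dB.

26.2 dB

Noise floor: N = −174 + 10 log₁₀(B) + NF
10 log₁₀(1.66×10⁷) = 72.2 dB
N = −174 + 72.2 + 6.13 = −95.67 dBm
SNR = P_sig − N = −69.5 − (−95.67) = 26.17 dB → 26.2 dB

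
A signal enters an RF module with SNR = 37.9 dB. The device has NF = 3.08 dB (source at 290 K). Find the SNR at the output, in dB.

34.82 dB

By definition F = SNR_in/SNR_out, so in dB: SNR_out = SNR_in − NF
SNR_out = 37.9 − 3.08 = 34.82 dB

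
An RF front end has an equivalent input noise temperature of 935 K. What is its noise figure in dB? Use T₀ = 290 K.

F = 1 + T_e/T₀ = 1 + 935/290 = 4.22414
NF = 10 log₁₀(4.22414) = 6.26 dB

6.26 dB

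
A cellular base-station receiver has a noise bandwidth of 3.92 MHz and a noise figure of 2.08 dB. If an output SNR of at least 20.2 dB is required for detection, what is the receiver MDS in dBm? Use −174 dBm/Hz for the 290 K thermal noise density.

−85.8 dBm

Sensitivity = −174 + 10 log₁₀(B) + NF + SNR_min
= −174 + 65.93 + 2.08 + 20.2
= −85.79 dBm → −85.8 dBm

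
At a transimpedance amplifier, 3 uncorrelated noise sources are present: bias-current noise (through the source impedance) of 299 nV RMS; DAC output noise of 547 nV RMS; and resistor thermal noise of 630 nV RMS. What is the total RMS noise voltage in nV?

Uncorrelated sources add in power (mean-square): V_tot = √(ΣV_i²)
V_tot = √[(2.99×10⁻⁷)² + (5.47×10⁻⁷)² + (6.30×10⁻⁷)²] = 8.86×10⁻⁷ V = 886 nV

886 nV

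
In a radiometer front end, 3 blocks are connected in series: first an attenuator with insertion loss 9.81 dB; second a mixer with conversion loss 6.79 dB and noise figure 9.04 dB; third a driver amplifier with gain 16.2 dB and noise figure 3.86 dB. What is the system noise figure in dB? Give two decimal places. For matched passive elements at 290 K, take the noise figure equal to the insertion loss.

21.53 dB

Convert to linear (a loss of L dB is a gain of −L dB): F_i = 10^(NF_i/10), G_i = 10^(G_i,dB/10)
  Stage 1: F_1 = 10^(9.81/10) = 9.572, G_1 = 10^(−9.81/10) = 0.1045
  Stage 2: F_2 = 10^(9.04/10) = 8.017, G_2 = 10^(−6.79/10) = 0.2094
  Stage 3: F_3 = 10^(3.86/10) = 2.432, G_3 = 10^(16.2/10) = 41.69
Friis cascade:
  F = 9.572 + (8.017 − 1)/0.1045 + (2.432 − 1)/0.02188 = 142.2
NF = 10 log₁₀(142.2) = 21.53 dB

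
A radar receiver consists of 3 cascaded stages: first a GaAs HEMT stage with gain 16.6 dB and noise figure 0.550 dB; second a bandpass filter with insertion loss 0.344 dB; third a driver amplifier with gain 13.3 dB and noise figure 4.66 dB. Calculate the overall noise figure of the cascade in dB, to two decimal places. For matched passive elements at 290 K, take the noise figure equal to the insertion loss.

Convert to linear (a loss of L dB is a gain of −L dB): F_i = 10^(NF_i/10), G_i = 10^(G_i,dB/10)
  Stage 1: F_1 = 10^(0.550/10) = 1.135, G_1 = 10^(16.6/10) = 45.71
  Stage 2: F_2 = 10^(0.344/10) = 1.082, G_2 = 10^(−0.344/10) = 0.9238
  Stage 3: F_3 = 10^(4.66/10) = 2.924, G_3 = 10^(13.3/10) = 21.38
Friis cascade:
  F = 1.135 + (1.082 − 1)/45.71 + (2.924 − 1)/42.23 = 1.182
NF = 10 log₁₀(1.182) = 0.73 dB

0.73 dB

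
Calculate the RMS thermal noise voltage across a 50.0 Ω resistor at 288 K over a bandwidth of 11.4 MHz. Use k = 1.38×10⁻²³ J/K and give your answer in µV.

3.01 µV

V_n = √(4kTRB)
4kTRB = 4 × 1.38×10⁻²³ × 288 × 5.00×10¹ × 1.14×10⁷ = 9.06×10⁻¹² V²
V_n = √(9.06×10⁻¹²) = 3.01×10⁻⁶ V = 3.01 µV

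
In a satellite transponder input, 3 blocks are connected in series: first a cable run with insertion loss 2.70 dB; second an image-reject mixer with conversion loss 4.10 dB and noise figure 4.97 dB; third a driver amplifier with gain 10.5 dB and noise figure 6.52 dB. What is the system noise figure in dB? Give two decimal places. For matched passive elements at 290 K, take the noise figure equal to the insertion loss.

Convert to linear (a loss of L dB is a gain of −L dB): F_i = 10^(NF_i/10), G_i = 10^(G_i,dB/10)
  Stage 1: F_1 = 10^(2.70/10) = 1.862, G_1 = 10^(−2.70/10) = 0.5370
  Stage 2: F_2 = 10^(4.97/10) = 3.141, G_2 = 10^(−4.10/10) = 0.3890
  Stage 3: F_3 = 10^(6.52/10) = 4.487, G_3 = 10^(10.5/10) = 11.22
Friis cascade:
  F = 1.862 + (3.141 − 1)/0.5370 + (4.487 − 1)/0.2089 = 22.54
NF = 10 log₁₀(22.54) = 13.53 dB

13.53 dB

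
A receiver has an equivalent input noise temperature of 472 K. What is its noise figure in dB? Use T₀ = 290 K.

4.20 dB

F = 1 + T_e/T₀ = 1 + 472/290 = 2.62759
NF = 10 log₁₀(2.62759) = 4.20 dB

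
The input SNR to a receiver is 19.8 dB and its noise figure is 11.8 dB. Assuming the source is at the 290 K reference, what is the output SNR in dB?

By definition F = SNR_in/SNR_out, so in dB: SNR_out = SNR_in − NF
SNR_out = 19.8 − 11.8 = 8.0 dB

8.0 dB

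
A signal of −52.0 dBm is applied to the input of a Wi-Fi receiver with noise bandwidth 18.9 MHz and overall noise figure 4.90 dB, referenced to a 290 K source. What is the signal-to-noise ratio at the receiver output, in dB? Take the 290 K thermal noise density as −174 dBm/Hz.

44.3 dB

Noise floor: N = −174 + 10 log₁₀(B) + NF
10 log₁₀(1.89×10⁷) = 72.76 dB
N = −174 + 72.76 + 4.90 = −96.34 dBm
SNR = P_sig − N = −52.0 − (−96.34) = 44.34 dB → 44.3 dB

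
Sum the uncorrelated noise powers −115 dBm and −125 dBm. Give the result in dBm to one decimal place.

Convert to linear, add, convert back:
P₁ = 3.16×10⁻¹⁵ W, P₂ = 3.16×10⁻¹⁶ W
P_tot = 3.48×10⁻¹⁵ W → 10 log₁₀(P_tot / 10⁻³) = −114.6 dBm

−114.6 dBm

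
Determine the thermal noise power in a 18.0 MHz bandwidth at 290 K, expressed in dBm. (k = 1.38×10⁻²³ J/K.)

P_n = kTB = 1.38×10⁻²³ × 290 × 1.80×10⁷ = 7.20×10⁻¹⁴ W
In dBm: 10 log₁₀(7.20×10⁻¹⁴ / 10⁻³) = −101.4 dBm

−101.4 dBm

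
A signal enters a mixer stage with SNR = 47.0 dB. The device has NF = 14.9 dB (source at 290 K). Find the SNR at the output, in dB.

32.1 dB

By definition F = SNR_in/SNR_out, so in dB: SNR_out = SNR_in − NF
SNR_out = 47.0 − 14.9 = 32.1 dB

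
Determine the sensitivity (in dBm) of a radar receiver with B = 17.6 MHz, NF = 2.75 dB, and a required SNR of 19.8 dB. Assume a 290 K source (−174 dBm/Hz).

−79.0 dBm

Sensitivity = −174 + 10 log₁₀(B) + NF + SNR_min
= −174 + 72.46 + 2.75 + 19.8
= −78.99 dBm → −79.0 dBm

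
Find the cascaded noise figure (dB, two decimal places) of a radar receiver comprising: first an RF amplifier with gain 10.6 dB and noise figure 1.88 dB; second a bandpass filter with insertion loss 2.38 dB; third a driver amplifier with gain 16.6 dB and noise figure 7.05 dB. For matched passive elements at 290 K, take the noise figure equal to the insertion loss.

Convert to linear (a loss of L dB is a gain of −L dB): F_i = 10^(NF_i/10), G_i = 10^(G_i,dB/10)
  Stage 1: F_1 = 10^(1.88/10) = 1.542, G_1 = 10^(10.6/10) = 11.48
  Stage 2: F_2 = 10^(2.38/10) = 1.730, G_2 = 10^(−2.38/10) = 0.5781
  Stage 3: F_3 = 10^(7.05/10) = 5.070, G_3 = 10^(16.6/10) = 45.71
Friis cascade:
  F = 1.542 + (1.730 − 1)/11.48 + (5.070 − 1)/6.637 = 2.218
NF = 10 log₁₀(2.218) = 3.46 dB

3.46 dB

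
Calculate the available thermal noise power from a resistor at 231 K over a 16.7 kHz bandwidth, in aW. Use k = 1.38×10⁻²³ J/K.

P_n = kTB = 1.38×10⁻²³ × 231 × 1.67×10⁴ = 5.32×10⁻¹⁷ W = 53.2 aW

53.2 aW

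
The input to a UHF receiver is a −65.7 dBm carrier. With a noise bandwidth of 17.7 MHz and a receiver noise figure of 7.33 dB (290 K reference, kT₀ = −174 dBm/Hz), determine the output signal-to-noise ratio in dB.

28.5 dB

Noise floor: N = −174 + 10 log₁₀(B) + NF
10 log₁₀(1.77×10⁷) = 72.48 dB
N = −174 + 72.48 + 7.33 = −94.19 dBm
SNR = P_sig − N = −65.7 − (−94.19) = 28.49 dB → 28.5 dB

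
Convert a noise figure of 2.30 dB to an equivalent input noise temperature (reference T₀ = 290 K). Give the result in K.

F = 10^(2.30/10) = 1.69824
T_e = (F − 1)·T₀ = (1.69824 − 1) × 290 = 202 K

202 K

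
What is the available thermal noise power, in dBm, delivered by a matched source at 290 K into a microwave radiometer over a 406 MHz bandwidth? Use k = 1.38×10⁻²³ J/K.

−87.9 dBm

P_n = kTB = 1.38×10⁻²³ × 290 × 4.06×10⁸ = 1.62×10⁻¹² W
In dBm: 10 log₁₀(1.62×10⁻¹² / 10⁻³) = −87.9 dBm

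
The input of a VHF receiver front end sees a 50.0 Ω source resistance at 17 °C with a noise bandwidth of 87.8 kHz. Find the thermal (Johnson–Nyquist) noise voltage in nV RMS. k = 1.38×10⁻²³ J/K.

T = 17 °C + 273.15 = 290.15 K
V_n = √(4kTRB)
4kTRB = 4 × 1.38×10⁻²³ × 290.15 × 5.00×10¹ × 8.78×10⁴ = 7.03×10⁻¹⁴ V²
V_n = √(7.03×10⁻¹⁴) = 2.65×10⁻⁷ V = 265 nV

265 nV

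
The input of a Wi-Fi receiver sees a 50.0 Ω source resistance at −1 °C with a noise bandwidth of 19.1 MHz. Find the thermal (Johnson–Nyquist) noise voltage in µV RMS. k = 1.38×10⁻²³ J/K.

3.79 µV

T = −1 °C + 273.15 = 272.15 K
V_n = √(4kTRB)
4kTRB = 4 × 1.38×10⁻²³ × 272.15 × 5.00×10¹ × 1.91×10⁷ = 1.43×10⁻¹¹ V²
V_n = √(1.43×10⁻¹¹) = 3.79×10⁻⁶ V = 3.79 µV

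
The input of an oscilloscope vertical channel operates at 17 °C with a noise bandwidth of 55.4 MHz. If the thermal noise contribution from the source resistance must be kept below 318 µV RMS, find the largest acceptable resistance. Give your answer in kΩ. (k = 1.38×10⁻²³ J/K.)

T = 17 °C + 273.15 = 290.15 K
Johnson–Nyquist: V_n = √(4kTRB) ⇒ R = V_n² / (4kTB)
4kTB = 4 × 1.38×10⁻²³ × 290.15 × 5.54×10⁷ = 8.87×10⁻¹³
R = (3.18×10⁻⁴)² / 8.87×10⁻¹³ = 1.14×10⁵ Ω = 114 kΩ

114 kΩ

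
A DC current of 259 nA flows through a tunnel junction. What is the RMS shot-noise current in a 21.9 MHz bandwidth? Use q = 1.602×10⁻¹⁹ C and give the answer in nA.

1.35 nA

I_n = √(2qI·B)
2qI·B = 2 × 1.602×10⁻¹⁹ × 2.59×10⁻⁷ × 2.19×10⁷ = 1.82×10⁻¹⁸ A²
I_n = √(1.82×10⁻¹⁸) = 1.35×10⁻⁹ A = 1.35 nA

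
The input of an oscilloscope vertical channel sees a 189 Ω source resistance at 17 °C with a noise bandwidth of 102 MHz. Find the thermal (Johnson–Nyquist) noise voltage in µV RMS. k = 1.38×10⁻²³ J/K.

T = 17 °C + 273.15 = 290.15 K
V_n = √(4kTRB)
4kTRB = 4 × 1.38×10⁻²³ × 290.15 × 1.89×10² × 1.02×10⁸ = 3.09×10⁻¹⁰ V²
V_n = √(3.09×10⁻¹⁰) = 1.76×10⁻⁵ V = 17.6 µV

17.6 µV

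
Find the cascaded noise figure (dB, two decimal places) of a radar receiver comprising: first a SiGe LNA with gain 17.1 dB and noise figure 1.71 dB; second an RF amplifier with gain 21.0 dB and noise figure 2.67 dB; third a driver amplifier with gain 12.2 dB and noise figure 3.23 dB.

Convert to linear (a loss of L dB is a gain of −L dB): F_i = 10^(NF_i/10), G_i = 10^(G_i,dB/10)
  Stage 1: F_1 = 10^(1.71/10) = 1.483, G_1 = 10^(17.1/10) = 51.29
  Stage 2: F_2 = 10^(2.67/10) = 1.849, G_2 = 10^(21.0/10) = 125.9
  Stage 3: F_3 = 10^(3.23/10) = 2.104, G_3 = 10^(12.2/10) = 16.60
Friis cascade:
  F = 1.483 + (1.849 − 1)/51.29 + (2.104 − 1)/6457 = 1.499
NF = 10 log₁₀(1.499) = 1.76 dB

1.76 dB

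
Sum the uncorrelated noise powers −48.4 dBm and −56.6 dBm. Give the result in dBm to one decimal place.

−47.8 dBm

Convert to linear, add, convert back:
P₁ = 1.45×10⁻⁸ W, P₂ = 2.19×10⁻⁹ W
P_tot = 1.66×10⁻⁸ W → 10 log₁₀(P_tot / 10⁻³) = −47.8 dBm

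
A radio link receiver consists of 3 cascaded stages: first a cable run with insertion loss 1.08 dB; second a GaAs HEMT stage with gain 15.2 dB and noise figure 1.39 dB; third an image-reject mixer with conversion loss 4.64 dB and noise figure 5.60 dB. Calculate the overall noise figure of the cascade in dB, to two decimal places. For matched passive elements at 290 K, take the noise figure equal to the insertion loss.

Convert to linear (a loss of L dB is a gain of −L dB): F_i = 10^(NF_i/10), G_i = 10^(G_i,dB/10)
  Stage 1: F_1 = 10^(1.08/10) = 1.282, G_1 = 10^(−1.08/10) = 0.7798
  Stage 2: F_2 = 10^(1.39/10) = 1.377, G_2 = 10^(15.2/10) = 33.11
  Stage 3: F_3 = 10^(5.60/10) = 3.631, G_3 = 10^(−4.64/10) = 0.3436
Friis cascade:
  F = 1.282 + (1.377 − 1)/0.7798 + (3.631 − 1)/25.82 = 1.868
NF = 10 log₁₀(1.868) = 2.71 dB

2.71 dB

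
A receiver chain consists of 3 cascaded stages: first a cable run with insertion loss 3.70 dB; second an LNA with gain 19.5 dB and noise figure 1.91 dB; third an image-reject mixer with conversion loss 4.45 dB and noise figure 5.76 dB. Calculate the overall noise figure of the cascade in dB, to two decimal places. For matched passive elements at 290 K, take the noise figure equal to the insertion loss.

5.70 dB

Convert to linear (a loss of L dB is a gain of −L dB): F_i = 10^(NF_i/10), G_i = 10^(G_i,dB/10)
  Stage 1: F_1 = 10^(3.70/10) = 2.344, G_1 = 10^(−3.70/10) = 0.4266
  Stage 2: F_2 = 10^(1.91/10) = 1.552, G_2 = 10^(19.5/10) = 89.13
  Stage 3: F_3 = 10^(5.76/10) = 3.767, G_3 = 10^(−4.45/10) = 0.3589
Friis cascade:
  F = 2.344 + (1.552 − 1)/0.4266 + (3.767 − 1)/38.02 = 3.712
NF = 10 log₁₀(3.712) = 5.70 dB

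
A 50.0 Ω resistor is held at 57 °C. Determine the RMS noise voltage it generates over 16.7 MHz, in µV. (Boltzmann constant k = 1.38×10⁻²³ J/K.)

T = 57 °C + 273.15 = 330.15 K
V_n = √(4kTRB)
4kTRB = 4 × 1.38×10⁻²³ × 330.15 × 5.00×10¹ × 1.67×10⁷ = 1.52×10⁻¹¹ V²
V_n = √(1.52×10⁻¹¹) = 3.90×10⁻⁶ V = 3.90 µV

3.90 µV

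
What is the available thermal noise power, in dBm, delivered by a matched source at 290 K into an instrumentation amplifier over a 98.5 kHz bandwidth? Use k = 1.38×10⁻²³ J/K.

P_n = kTB = 1.38×10⁻²³ × 290 × 9.85×10⁴ = 3.94×10⁻¹⁶ W
In dBm: 10 log₁₀(3.94×10⁻¹⁶ / 10⁻³) = −124.0 dBm

−124.0 dBm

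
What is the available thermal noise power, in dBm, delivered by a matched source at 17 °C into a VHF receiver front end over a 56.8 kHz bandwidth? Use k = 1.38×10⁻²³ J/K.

−126.4 dBm

T = 17 °C + 273.15 = 290.15 K
P_n = kTB = 1.38×10⁻²³ × 290.15 × 5.68×10⁴ = 2.27×10⁻¹⁶ W
In dBm: 10 log₁₀(2.27×10⁻¹⁶ / 10⁻³) = −126.4 dBm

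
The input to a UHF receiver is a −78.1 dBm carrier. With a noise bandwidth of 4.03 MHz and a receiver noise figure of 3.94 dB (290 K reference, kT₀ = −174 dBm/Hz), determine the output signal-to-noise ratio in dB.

Noise floor: N = −174 + 10 log₁₀(B) + NF
10 log₁₀(4.03×10⁶) = 66.05 dB
N = −174 + 66.05 + 3.94 = −104.01 dBm
SNR = P_sig − N = −78.1 − (−104.01) = 25.91 dB → 25.9 dB

25.9 dB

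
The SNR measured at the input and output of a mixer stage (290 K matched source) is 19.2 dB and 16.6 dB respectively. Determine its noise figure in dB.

NF (dB) = SNR_in(dB) − SNR_out(dB) when the source is at T₀
NF = 19.2 − 16.6 = 2.6 dB

2.6 dB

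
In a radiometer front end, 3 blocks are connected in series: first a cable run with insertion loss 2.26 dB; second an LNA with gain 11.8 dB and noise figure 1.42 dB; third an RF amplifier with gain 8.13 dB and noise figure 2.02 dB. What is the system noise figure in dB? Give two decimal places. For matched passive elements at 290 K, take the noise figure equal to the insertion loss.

3.80 dB

Convert to linear (a loss of L dB is a gain of −L dB): F_i = 10^(NF_i/10), G_i = 10^(G_i,dB/10)
  Stage 1: F_1 = 10^(2.26/10) = 1.683, G_1 = 10^(−2.26/10) = 0.5943
  Stage 2: F_2 = 10^(1.42/10) = 1.387, G_2 = 10^(11.8/10) = 15.14
  Stage 3: F_3 = 10^(2.02/10) = 1.592, G_3 = 10^(8.13/10) = 6.501
Friis cascade:
  F = 1.683 + (1.387 − 1)/0.5943 + (1.592 − 1)/8.995 = 2.399
NF = 10 log₁₀(2.399) = 3.80 dB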